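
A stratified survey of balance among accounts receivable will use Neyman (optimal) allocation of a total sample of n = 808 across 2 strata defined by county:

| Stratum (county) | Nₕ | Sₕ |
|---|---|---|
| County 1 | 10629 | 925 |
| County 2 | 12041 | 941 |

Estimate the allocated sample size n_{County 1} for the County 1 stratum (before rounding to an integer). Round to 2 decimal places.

Neyman allocation: nₕ = n·NₕSₕ / Σⱼ NⱼSⱼ.
Σ NⱼSⱼ = 10629·925 + 12041·941 = 2.1162406 × 10^7.
n_{County 1} = 808·10629·925 / (2.1162406 × 10^7) = 375.39.

375.39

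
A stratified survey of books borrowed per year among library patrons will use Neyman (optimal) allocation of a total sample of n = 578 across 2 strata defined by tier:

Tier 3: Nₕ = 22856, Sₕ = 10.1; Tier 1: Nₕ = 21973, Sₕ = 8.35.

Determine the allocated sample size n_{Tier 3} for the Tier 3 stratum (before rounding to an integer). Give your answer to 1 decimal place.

Neyman allocation: nₕ = n·NₕSₕ / Σⱼ NⱼSⱼ.
Σ NⱼSⱼ = 22856·10.1 + 21973·8.35 = 414320.15.
n_{Tier 3} = 578·22856·10.1 / 414320.15 = 322.0.

322.0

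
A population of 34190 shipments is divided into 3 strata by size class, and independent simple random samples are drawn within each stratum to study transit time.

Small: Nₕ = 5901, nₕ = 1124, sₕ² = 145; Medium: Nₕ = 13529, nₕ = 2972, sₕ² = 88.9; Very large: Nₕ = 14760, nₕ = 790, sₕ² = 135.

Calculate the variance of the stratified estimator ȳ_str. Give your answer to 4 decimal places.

Var(ȳ_str) = Σₕ Wₕ²(1 − fₕ)sₕ²/nₕ with Wₕ = Nₕ/N, N = 34190.
Small: Wₕ = 0.17259433; term = 0.17259433²·(1 − 0.19047619)·145/1124 = 0.0031108878.
Medium: Wₕ = 0.39570050; term = 0.39570050²·(1 − 0.21967625)·88.9/2972 = 0.0036547778.
Very large: Wₕ = 0.43170518; term = 0.43170518²·(1 − 0.05352304)·135/790 = 0.030143331.
Sum = 0.036908997.

0.0369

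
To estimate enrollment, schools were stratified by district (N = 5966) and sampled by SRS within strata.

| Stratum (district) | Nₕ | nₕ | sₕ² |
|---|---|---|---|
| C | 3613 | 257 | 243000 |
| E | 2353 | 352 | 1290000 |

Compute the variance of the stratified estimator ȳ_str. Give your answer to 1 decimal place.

Var(ȳ_str) = Σₕ Wₕ²(1 − fₕ)sₕ²/nₕ with Wₕ = Nₕ/N, N = 5966.
C: Wₕ = 0.60559839; term = 0.60559839²·(1 − 0.07113202)·243000/257 = 322.10433.
E: Wₕ = 0.39440161; term = 0.39440161²·(1 − 0.14959626)·1290000/352 = 484.78544.
Sum = 806.88977.

806.9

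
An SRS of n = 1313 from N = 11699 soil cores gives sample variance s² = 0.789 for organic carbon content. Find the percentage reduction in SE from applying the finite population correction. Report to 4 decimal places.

f = n/N = 1313/11699 = 0.11223181.
SE_no-fpc = √(s²/n) = 0.024513546; SE_fpc = √((1−f)s²/n) = 0.023097019.
Ratio = √(1−f) = 0.94221451. Reduction = 100·(1 − 0.94221451) = 5.7785%.

5.7785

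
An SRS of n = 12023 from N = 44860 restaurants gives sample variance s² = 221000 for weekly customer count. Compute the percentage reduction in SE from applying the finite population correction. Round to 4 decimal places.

f = n/N = 12023/44860 = 0.26801159.
SE_no-fpc = √(s²/n) = 4.2873576; SE_fpc = √((1−f)s²/n) = 3.6681055.
Ratio = √(1−f) = 0.85556321. Reduction = 100·(1 − 0.85556321) = 14.4437%.

14.4437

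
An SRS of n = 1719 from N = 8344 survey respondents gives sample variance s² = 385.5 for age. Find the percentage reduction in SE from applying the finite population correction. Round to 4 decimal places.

f = n/N = 1719/8344 = 0.20601630.
SE_no-fpc = √(s²/n) = 0.47355917; SE_fpc = √((1−f)s²/n) = 0.42196851.
Ratio = √(1−f) = 0.89105763. Reduction = 100·(1 − 0.89105763) = 10.8942%.

10.8942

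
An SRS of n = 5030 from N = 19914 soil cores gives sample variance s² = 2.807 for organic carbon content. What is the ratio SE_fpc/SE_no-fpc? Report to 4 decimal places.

f = n/N = 5030/19914 = 0.25258612.
SE_no-fpc = √(s²/n) = 0.023623118; SE_fpc = √((1−f)s²/n) = 0.020422918.
Ratio = √(1−f) = 0.86453102.

0.8645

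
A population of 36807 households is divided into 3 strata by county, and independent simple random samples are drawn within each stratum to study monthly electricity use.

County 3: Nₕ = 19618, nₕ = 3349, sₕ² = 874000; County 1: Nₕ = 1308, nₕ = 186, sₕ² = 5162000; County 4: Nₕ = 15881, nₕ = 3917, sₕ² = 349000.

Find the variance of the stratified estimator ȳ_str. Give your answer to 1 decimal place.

Var(ȳ_str) = Σₕ Wₕ²(1 − fₕ)sₕ²/nₕ with Wₕ = Nₕ/N, N = 36807.
County 3: Wₕ = 0.53299644; term = 0.53299644²·(1 − 0.17071057)·874000/3349 = 61.482431.
County 1: Wₕ = 0.03553672; term = 0.03553672²·(1 − 0.14220183)·5162000/186 = 30.063865.
County 4: Wₕ = 0.43146684; term = 0.43146684²·(1 − 0.24664694)·349000/3917 = 12.495834.
Sum = 104.04213.

104.0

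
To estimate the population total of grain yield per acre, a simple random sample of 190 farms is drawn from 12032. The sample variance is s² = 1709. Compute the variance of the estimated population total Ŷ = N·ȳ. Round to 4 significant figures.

1.282 × 10^9

Var(Ŷ) = N²·Var(ȳ) = N²·(1 − n/N)·s²/n.
f = 190/12032 = 0.01579122; Var(ȳ) = 0.98420878·1709/190 = 8.8526989.
Var(Ŷ) = 12032² · 8.8526989 = 1.2815966 × 10^9.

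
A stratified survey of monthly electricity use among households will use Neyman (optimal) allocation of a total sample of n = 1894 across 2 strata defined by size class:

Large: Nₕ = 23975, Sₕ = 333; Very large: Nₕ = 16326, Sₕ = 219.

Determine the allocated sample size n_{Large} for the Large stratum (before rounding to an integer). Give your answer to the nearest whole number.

1308

Neyman allocation: nₕ = n·NₕSₕ / Σⱼ NⱼSⱼ.
Σ NⱼSⱼ = 23975·333 + 16326·219 = 1.1559069 × 10^7.
n_{Large} = 1894·23975·333 / (1.1559069 × 10^7) = 1308.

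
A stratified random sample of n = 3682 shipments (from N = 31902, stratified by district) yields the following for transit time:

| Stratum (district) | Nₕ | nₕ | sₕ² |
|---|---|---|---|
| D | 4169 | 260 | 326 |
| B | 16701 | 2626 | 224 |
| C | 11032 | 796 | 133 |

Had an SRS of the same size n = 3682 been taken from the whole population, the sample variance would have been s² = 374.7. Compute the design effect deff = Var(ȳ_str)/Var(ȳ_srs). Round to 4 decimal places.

0.6478

Var(ȳ_str) = Σ Wₕ²(1−fₕ)sₕ²/nₕ with Wₕ = Nₕ/31902:
  D: (4169/31902)²·(1−260/4169)·326/260 = 0.020077332
  B: (16701/31902)²·(1−2626/16701)·224/2626 = 0.019701911
  C: (11032/31902)²·(1−796/11032)·133/796 = 0.018539042
  → Var(ȳ_str) = 0.058318285.
Var(ȳ_srs) = (1 − 3682/31902)·374.7/3682 = 0.09002.
deff = 0.058318285 / 0.09002 = 0.6478.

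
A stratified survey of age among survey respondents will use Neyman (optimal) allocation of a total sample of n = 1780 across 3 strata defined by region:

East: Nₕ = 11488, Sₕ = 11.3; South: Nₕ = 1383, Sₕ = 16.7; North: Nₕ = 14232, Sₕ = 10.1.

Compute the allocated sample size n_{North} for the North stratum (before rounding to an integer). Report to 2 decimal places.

Neyman allocation: nₕ = n·NₕSₕ / Σⱼ NⱼSⱼ.
Σ NⱼSⱼ = 11488·11.3 + 1383·16.7 + 14232·10.1 = 296653.7.
n_{North} = 1780·14232·10.1 / 296653.7 = 862.50.

862.50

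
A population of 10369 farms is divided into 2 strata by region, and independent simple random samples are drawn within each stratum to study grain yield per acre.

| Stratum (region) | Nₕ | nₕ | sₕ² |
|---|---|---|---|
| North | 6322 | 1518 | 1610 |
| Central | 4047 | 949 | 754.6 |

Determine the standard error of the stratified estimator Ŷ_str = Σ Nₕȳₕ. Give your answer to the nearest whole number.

Var(Ŷ_str) = Σₕ Nₕ²(1 − fₕ)sₕ²/nₕ.
North: 6322²·(1 − 1518/6322)·1610/1518 = 3.2211548 × 10^7.
Central: 4047²·(1 − 949/4047)·754.6/949 = 9.9693124 × 10^6.
Sum = 4.218086 × 10^7.
SE = √(4.218086 × 10^7) = 6495.

6495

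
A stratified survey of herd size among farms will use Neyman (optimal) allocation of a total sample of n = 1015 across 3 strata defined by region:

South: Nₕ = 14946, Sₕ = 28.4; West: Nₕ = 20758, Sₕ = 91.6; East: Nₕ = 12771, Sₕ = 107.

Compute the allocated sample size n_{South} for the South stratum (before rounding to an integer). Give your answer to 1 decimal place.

116.7

Neyman allocation: nₕ = n·NₕSₕ / Σⱼ NⱼSⱼ.
Σ NⱼSⱼ = 14946·28.4 + 20758·91.6 + 12771·107 = 3.6923962 × 10^6.
n_{South} = 1015·14946·28.4 / (3.6923962 × 10^6) = 116.7.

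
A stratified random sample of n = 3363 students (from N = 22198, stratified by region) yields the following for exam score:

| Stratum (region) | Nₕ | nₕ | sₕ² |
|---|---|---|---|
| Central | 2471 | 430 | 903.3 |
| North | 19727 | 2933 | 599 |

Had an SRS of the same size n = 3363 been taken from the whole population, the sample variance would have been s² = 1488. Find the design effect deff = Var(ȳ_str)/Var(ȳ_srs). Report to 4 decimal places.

0.4230

Var(ȳ_str) = Σ Wₕ²(1−fₕ)sₕ²/nₕ with Wₕ = Nₕ/22198:
  Central: (2471/22198)²·(1−430/2471)·903.3/430 = 0.021500651
  North: (19727/22198)²·(1−2933/19727)·599/2933 = 0.13731003
  → Var(ȳ_str) = 0.15881068.
Var(ȳ_srs) = (1 − 3363/22198)·1488/3363 = 0.37542902.
deff = 0.15881068 / 0.37542902 = 0.4230.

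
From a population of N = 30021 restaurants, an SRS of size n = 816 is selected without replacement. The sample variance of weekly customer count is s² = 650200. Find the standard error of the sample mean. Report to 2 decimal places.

Under SRS without replacement, Var(ȳ) = (1 − f)·s²/n with f = n/N = 816/30021 = 0.02718097.
Var(ȳ) = (1 − 0.02718097)·650200/816 = 0.97281903·796.81373 = 775.15555.
SE(ȳ) = √(775.15555) = 27.84.

27.84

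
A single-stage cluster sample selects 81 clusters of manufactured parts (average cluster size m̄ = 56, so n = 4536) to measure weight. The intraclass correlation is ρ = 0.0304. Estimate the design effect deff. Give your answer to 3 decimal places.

2.672

deff = 1 + (56 − 1)·0.0304 = 1 + 1.672 = 2.672.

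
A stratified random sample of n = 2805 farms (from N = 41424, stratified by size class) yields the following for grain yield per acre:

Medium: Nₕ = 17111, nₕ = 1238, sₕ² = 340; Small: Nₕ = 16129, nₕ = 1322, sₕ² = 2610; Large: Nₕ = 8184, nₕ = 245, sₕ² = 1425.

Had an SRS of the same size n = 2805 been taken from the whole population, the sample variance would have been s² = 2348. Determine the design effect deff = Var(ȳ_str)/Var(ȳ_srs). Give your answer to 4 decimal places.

Var(ȳ_str) = Σ Wₕ²(1−fₕ)sₕ²/nₕ with Wₕ = Nₕ/41424:
  Medium: (17111/41424)²·(1−1238/17111)·340/1238 = 0.043469897
  Small: (16129/41424)²·(1−1322/16129)·2610/1322 = 0.27477645
  Large: (8184/41424)²·(1−245/8184)·1425/245 = 0.22022983
  → Var(ȳ_str) = 0.53847618.
Var(ȳ_srs) = (1 − 2805/41424)·2348/2805 = 0.78039453.
deff = 0.53847618 / 0.78039453 = 0.6900.

0.6900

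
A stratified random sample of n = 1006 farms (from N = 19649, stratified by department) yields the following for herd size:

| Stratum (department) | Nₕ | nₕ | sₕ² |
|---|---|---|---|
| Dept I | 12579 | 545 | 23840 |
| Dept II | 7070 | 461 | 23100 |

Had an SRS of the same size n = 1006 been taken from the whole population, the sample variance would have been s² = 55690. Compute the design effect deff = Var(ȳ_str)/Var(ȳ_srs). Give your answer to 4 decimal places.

0.4420

Var(ȳ_str) = Σ Wₕ²(1−fₕ)sₕ²/nₕ with Wₕ = Nₕ/19649:
  Dept I: (12579/19649)²·(1−545/12579)·23840/545 = 17.150823
  Dept II: (7070/19649)²·(1−461/7070)·23100/461 = 6.0643648
  → Var(ȳ_str) = 23.215188.
Var(ȳ_srs) = (1 − 1006/19649)·55690/1006 = 52.523612.
deff = 23.215188 / 52.523612 = 0.4420.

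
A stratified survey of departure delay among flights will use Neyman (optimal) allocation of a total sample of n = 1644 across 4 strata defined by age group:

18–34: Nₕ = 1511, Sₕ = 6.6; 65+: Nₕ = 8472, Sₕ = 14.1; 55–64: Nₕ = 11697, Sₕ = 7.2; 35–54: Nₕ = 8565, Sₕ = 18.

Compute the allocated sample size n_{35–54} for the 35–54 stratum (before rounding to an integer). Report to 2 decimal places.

Neyman allocation: nₕ = n·NₕSₕ / Σⱼ NⱼSⱼ.
Σ NⱼSⱼ = 1511·6.6 + 8472·14.1 + 11697·7.2 + 8565·18 = 367816.2.
n_{35–54} = 1644·8565·18 / 367816.2 = 689.08.

689.08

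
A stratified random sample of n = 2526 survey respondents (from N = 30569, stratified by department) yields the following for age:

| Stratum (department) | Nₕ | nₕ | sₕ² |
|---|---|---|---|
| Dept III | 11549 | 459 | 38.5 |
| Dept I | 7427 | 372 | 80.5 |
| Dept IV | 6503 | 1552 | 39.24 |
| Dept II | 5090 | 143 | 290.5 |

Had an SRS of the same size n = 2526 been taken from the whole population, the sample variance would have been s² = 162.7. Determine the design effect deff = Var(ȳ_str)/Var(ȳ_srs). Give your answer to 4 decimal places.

1.3411

Var(ȳ_str) = Σ Wₕ²(1−fₕ)sₕ²/nₕ with Wₕ = Nₕ/30569:
  Dept III: (11549/30569)²·(1−459/11549)·38.5/459 = 0.011496391
  Dept I: (7427/30569)²·(1−372/7427)·80.5/372 = 0.012133914
  Dept IV: (6503/30569)²·(1−1552/6503)·39.24/1552 = 8.7112705 × 10^-4
  Dept II: (5090/30569)²·(1−143/5090)·290.5/143 = 0.05474032
  → Var(ȳ_str) = 0.079241752.
Var(ȳ_srs) = (1 − 2526/30569)·162.7/2526 = 0.059087749.
deff = 0.079241752 / 0.059087749 = 1.3411.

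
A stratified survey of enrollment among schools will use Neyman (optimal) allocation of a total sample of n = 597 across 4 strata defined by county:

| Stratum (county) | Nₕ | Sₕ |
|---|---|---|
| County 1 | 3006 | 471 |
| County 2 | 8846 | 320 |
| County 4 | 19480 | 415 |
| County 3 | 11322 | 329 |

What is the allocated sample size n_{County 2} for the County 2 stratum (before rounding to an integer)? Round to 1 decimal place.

105.3

Neyman allocation: nₕ = n·NₕSₕ / Σⱼ NⱼSⱼ.
Σ NⱼSⱼ = 3006·471 + 8846·320 + 19480·415 + 11322·329 = 1.6055684 × 10^7.
n_{County 2} = 597·8846·320 / (1.6055684 × 10^7) = 105.3.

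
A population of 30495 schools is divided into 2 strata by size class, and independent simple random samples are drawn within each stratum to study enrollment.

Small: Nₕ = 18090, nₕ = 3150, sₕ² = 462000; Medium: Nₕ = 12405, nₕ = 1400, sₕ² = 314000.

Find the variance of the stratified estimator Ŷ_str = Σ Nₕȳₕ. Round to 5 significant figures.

7.0258 × 10^10

Var(Ŷ_str) = Σₕ Nₕ²(1 − fₕ)sₕ²/nₕ.
Small: 18090²·(1 − 3150/18090)·462000/3150 = 3.9638808 × 10^10.
Medium: 12405²·(1 − 1400/12405)·314000/1400 = 3.0618818 × 10^10.
Sum = 7.0257626 × 10^10.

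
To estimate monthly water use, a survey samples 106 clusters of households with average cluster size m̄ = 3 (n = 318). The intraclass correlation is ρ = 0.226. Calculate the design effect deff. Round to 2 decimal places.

1.45

deff = 1 + (3 − 1)·0.226 = 1 + 0.452 = 1.452.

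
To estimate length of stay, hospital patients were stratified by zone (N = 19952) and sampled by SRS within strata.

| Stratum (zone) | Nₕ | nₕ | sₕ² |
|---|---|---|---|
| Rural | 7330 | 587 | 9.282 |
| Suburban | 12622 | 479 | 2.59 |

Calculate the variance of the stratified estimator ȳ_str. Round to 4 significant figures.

Var(ȳ_str) = Σₕ Wₕ²(1 − fₕ)sₕ²/nₕ with Wₕ = Nₕ/N, N = 19952.
Rural: Wₕ = 0.36738172; term = 0.36738172²·(1 − 0.08008186)·9.282/587 = 0.0019633048.
Suburban: Wₕ = 0.63261828; term = 0.63261828²·(1 − 0.03794961)·2.59/479 = 0.0020818314.
Sum = 0.0040451362.

0.004045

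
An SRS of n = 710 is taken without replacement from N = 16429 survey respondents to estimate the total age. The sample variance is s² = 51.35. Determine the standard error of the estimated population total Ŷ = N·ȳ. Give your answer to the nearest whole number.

Var(Ŷ) = N²·Var(ȳ) = N²·(1 − n/N)·s²/n.
f = 710/16429 = 0.04321626; Var(ȳ) = 0.95678374·51.35/710 = 0.069198373.
Var(Ŷ) = 16429² · 0.069198373 = 1.8677474 × 10^7.
SE(Ŷ) = √(1.8677474 × 10^7) = 4322.

4322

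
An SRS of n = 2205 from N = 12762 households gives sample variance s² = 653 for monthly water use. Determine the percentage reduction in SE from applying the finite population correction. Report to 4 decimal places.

f = n/N = 2205/12762 = 0.17277856.
SE_no-fpc = √(s²/n) = 0.54419218; SE_fpc = √((1−f)s²/n) = 0.49495211.
Ratio = √(1−f) = 0.90951715. Reduction = 100·(1 − 0.90951715) = 9.0483%.

9.0483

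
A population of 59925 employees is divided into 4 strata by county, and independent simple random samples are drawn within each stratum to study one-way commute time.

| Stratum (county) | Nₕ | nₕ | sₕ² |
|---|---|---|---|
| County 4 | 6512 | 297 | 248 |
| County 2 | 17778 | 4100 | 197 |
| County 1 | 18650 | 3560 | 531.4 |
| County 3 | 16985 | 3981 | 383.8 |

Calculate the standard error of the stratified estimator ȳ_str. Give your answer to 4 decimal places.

0.1740

Var(ȳ_str) = Σₕ Wₕ²(1 − fₕ)sₕ²/nₕ with Wₕ = Nₕ/N, N = 59925.
County 4: Wₕ = 0.10866917; term = 0.10866917²·(1 − 0.04560811)·248/297 = 0.0094109761.
County 2: Wₕ = 0.29667084; term = 0.29667084²·(1 − 0.23062212)·197/4100 = 0.0032536571.
County 1: Wₕ = 0.31122236; term = 0.31122236²·(1 − 0.19088472)·531.4/3560 = 0.011698321.
County 3: Wₕ = 0.28343763; term = 0.28343763²·(1 − 0.23438328)·383.8/3981 = 0.0059297887.
Sum = 0.030292743.
SE = √(0.030292743) = 0.1740.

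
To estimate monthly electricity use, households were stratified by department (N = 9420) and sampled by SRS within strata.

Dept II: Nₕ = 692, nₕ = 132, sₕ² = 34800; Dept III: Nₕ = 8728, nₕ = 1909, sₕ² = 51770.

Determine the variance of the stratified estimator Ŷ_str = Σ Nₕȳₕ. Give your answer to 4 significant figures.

1.716 × 10^9

Var(Ŷ_str) = Σₕ Nₕ²(1 − fₕ)sₕ²/nₕ.
Dept II: 692²·(1 − 132/692)·34800/132 = 1.0216436 × 10^8.
Dept III: 8728²·(1 − 1909/8728)·51770/1909 = 1.6140154 × 10^9.
Sum = 1.7161798 × 10^9.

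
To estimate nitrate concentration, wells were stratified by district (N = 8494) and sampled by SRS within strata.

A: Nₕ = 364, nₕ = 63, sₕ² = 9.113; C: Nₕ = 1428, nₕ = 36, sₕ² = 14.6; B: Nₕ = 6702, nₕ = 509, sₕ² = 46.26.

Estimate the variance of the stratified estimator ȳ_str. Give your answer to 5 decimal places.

0.06368

Var(ȳ_str) = Σₕ Wₕ²(1 − fₕ)sₕ²/nₕ with Wₕ = Nₕ/N, N = 8494.
A: Wₕ = 0.04285378; term = 0.04285378²·(1 − 0.17307692)·9.113/63 = 2.1966668 × 10^-4.
C: Wₕ = 0.16811867; term = 0.16811867²·(1 − 0.02521008)·14.6/36 = 0.011173604.
B: Wₕ = 0.78902755; term = 0.78902755²·(1 − 0.07594748)·46.26/509 = 0.052284004.
Sum = 0.063677275.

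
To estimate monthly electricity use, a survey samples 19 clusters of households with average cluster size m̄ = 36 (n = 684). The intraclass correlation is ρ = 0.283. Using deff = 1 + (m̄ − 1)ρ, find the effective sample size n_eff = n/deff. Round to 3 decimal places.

deff = 1 + (36 − 1)·0.283 = 1 + 9.905 = 10.905.
n_eff = 684 / 10.905 = 62.724.

62.724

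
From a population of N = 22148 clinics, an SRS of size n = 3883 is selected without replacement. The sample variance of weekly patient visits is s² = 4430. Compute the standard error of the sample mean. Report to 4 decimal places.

0.9700

Under SRS without replacement, Var(ȳ) = (1 − f)·s²/n with f = n/N = 3883/22148 = 0.17532057.
Var(ȳ) = (1 − 0.17532057)·4430/3883 = 0.82467943·1.1408705 = 0.9408524.
SE(ȳ) = √(0.9408524) = 0.9700.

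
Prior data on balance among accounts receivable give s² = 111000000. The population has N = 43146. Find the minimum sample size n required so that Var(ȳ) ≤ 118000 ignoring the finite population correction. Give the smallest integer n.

941

Without fpc, n₀ = s²/D = 111000000/118000 = 940.6780.
Rounding up, n = 941.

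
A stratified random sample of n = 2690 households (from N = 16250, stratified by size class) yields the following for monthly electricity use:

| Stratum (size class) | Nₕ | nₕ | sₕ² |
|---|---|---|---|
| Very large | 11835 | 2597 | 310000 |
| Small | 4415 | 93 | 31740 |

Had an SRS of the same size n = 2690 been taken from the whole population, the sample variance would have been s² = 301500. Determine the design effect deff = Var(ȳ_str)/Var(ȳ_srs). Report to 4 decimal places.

0.7921

Var(ȳ_str) = Σ Wₕ²(1−fₕ)sₕ²/nₕ with Wₕ = Nₕ/16250:
  Very large: (11835/16250)²·(1−2597/11835)·310000/2597 = 49.423015
  Small: (4415/16250)²·(1−93/4415)·31740/93 = 24.662251
  → Var(ȳ_str) = 74.085266.
Var(ȳ_srs) = (1 − 2690/16250)·301500/2690 = 93.527938.
deff = 74.085266 / 93.527938 = 0.7921.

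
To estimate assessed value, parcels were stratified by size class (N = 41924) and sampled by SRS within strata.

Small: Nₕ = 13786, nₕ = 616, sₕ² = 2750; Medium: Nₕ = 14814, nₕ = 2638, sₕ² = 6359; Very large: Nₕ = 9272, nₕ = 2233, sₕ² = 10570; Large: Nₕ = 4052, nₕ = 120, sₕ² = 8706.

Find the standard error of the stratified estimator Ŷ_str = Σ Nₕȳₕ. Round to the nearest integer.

52059

Var(Ŷ_str) = Σₕ Nₕ²(1 − fₕ)sₕ²/nₕ.
Small: 13786²·(1 − 616/13786)·2750/616 = 8.1054295 × 10^8.
Medium: 14814²·(1 − 2638/14814)·6359/2638 = 4.3480148 × 10^8.
Very large: 9272²·(1 − 2233/9272)·10570/2233 = 3.0893752 × 10^8.
Large: 4052²·(1 − 120/4052)·8706/120 = 1.1559003 × 10^9.
Sum = 2.7101823 × 10^9.
SE = √(2.7101823 × 10^9) = 52059.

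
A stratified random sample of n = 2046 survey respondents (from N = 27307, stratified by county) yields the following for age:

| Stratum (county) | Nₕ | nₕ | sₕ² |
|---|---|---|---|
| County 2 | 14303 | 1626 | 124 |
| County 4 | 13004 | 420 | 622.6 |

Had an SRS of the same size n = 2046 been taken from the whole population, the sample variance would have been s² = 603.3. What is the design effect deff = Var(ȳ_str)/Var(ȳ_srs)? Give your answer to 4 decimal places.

Var(ȳ_str) = Σ Wₕ²(1−fₕ)sₕ²/nₕ with Wₕ = Nₕ/27307:
  County 2: (14303/27307)²·(1−1626/14303)·124/1626 = 0.018543717
  County 4: (13004/27307)²·(1−420/13004)·622.6/420 = 0.32531757
  → Var(ȳ_str) = 0.34386129.
Var(ȳ_srs) = (1 − 2046/27307)·603.3/2046 = 0.2727748.
deff = 0.34386129 / 0.2727748 = 1.2606.

1.2606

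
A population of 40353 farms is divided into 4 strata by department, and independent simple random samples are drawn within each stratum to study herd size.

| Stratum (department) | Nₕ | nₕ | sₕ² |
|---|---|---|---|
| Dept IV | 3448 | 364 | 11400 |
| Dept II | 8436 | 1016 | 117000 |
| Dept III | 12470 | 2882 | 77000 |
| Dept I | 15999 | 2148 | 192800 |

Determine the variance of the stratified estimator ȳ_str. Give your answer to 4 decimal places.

18.8080

Var(ȳ_str) = Σₕ Wₕ²(1 − fₕ)sₕ²/nₕ with Wₕ = Nₕ/N, N = 40353.
Dept IV: Wₕ = 0.08544594; term = 0.08544594²·(1 − 0.10556845)·11400/364 = 0.2045189.
Dept II: Wₕ = 0.20905509; term = 0.20905509²·(1 − 0.12043623)·117000/1016 = 4.426709.
Dept III: Wₕ = 0.30902287; term = 0.30902287²·(1 − 0.23111468)·77000/2882 = 1.9617315.
Dept I: Wₕ = 0.39647610; term = 0.39647610²·(1 − 0.13425839)·192800/2148 = 12.215045.
Sum = 18.808004.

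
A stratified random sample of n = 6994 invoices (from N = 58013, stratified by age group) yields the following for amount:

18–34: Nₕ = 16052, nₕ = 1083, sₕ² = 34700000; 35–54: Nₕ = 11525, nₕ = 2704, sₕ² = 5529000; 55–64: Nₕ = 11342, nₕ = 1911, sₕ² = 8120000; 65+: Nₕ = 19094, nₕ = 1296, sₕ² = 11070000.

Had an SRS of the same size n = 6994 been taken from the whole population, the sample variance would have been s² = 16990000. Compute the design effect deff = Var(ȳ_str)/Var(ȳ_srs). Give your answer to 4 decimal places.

Var(ȳ_str) = Σ Wₕ²(1−fₕ)sₕ²/nₕ with Wₕ = Nₕ/58013:
  18–34: (16052/58013)²·(1−1083/16052)·34700000/1083 = 2287.559
  35–54: (11525/58013)²·(1−2704/11525)·5529000/2704 = 61.765791
  55–64: (11342/58013)²·(1−1911/11342)·8120000/1911 = 135.04922
  65+: (19094/58013)²·(1−1296/19094)·11070000/1296 = 862.50196
  → Var(ȳ_str) = 3346.876.
Var(ȳ_srs) = (1 − 6994/58013)·16990000/6994 = 2136.3597.
deff = 3346.876 / 2136.3597 = 1.5666.

1.5666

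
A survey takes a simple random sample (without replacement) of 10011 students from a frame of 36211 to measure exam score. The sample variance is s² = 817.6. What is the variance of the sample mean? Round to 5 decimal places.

Under SRS without replacement, Var(ȳ) = (1 − f)·s²/n with f = n/N = 10011/36211 = 0.27646295.
Var(ȳ) = (1 − 0.27646295)·817.6/10011 = 0.72353705·0.081670163 = 0.059091388.

0.05909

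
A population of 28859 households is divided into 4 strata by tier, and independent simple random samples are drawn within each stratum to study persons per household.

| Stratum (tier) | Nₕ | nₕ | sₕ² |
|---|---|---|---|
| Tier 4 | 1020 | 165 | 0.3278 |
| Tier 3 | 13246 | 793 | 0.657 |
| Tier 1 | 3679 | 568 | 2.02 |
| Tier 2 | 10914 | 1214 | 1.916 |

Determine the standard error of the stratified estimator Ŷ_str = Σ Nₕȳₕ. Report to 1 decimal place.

Var(Ŷ_str) = Σₕ Nₕ²(1 − fₕ)sₕ²/nₕ.
Tier 4: 1020²·(1 − 165/1020)·0.3278/165 = 1732.572.
Tier 3: 13246²·(1 − 793/13246)·0.657/793 = 136662.99.
Tier 1: 3679²·(1 − 568/3679)·2.02/568 = 40703.601.
Tier 2: 10914²·(1 − 1214/10914)·1.916/1214 = 167083.09.
Sum = 346182.25.
SE = √(346182.25) = 588.4.

588.4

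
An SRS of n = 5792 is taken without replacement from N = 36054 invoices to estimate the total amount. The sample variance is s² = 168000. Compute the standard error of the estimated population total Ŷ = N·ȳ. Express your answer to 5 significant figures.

Var(Ŷ) = N²·Var(ȳ) = N²·(1 − n/N)·s²/n.
f = 5792/36054 = 0.16064792; Var(ȳ) = 0.83935208·168000/5792 = 24.345848.
Var(Ŷ) = 36054² · 24.345848 = 3.1646947 × 10^10.
SE(Ŷ) = √(3.1646947 × 10^10) = 177900.

177900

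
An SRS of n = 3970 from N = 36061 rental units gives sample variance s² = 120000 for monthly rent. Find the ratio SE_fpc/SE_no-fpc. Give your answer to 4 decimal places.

f = n/N = 3970/36061 = 0.11009123.
SE_no-fpc = √(s²/n) = 5.4978814; SE_fpc = √((1−f)s²/n) = 5.1864251.
Ratio = √(1−f) = 0.94334976.

0.9433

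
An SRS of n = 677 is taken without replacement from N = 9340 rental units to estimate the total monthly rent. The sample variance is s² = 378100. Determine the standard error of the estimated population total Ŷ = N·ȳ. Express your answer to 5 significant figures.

Var(Ŷ) = N²·Var(ȳ) = N²·(1 − n/N)·s²/n.
f = 677/9340 = 0.07248394; Var(ȳ) = 0.92751606·378100/677 = 518.01155.
Var(Ŷ) = 9340² · 518.01155 = 4.5189048 × 10^10.
SE(Ŷ) = √(4.5189048 × 10^10) = 212580.

212580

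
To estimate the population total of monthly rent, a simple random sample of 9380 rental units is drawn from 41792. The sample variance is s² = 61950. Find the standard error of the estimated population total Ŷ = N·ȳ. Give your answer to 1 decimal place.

Var(Ŷ) = N²·Var(ȳ) = N²·(1 − n/N)·s²/n.
f = 9380/41792 = 0.22444487; Var(ȳ) = 0.77555513·61950/9380 = 5.1221365.
Var(Ŷ) = 41792² · 5.1221365 = 8.9461764 × 10^9.
SE(Ŷ) = √(8.9461764 × 10^9) = 94584.2.

94584.2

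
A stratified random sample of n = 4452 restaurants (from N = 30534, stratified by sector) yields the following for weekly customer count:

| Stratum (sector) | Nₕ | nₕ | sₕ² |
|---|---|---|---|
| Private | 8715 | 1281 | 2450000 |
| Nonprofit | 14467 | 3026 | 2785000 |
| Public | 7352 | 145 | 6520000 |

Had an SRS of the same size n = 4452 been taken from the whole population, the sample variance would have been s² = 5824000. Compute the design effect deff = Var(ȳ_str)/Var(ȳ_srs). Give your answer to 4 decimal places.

Var(ȳ_str) = Σ Wₕ²(1−fₕ)sₕ²/nₕ with Wₕ = Nₕ/30534:
  Private: (8715/30534)²·(1−1281/8715)·2450000/1281 = 132.90444
  Nonprofit: (14467/30534)²·(1−3026/14467)·2785000/3026 = 163.39221
  Public: (7352/30534)²·(1−145/7352)·6520000/145 = 2555.4784
  → Var(ȳ_str) = 2851.7751.
Var(ȳ_srs) = (1 − 4452/30534)·5824000/4452 = 1117.4379.
deff = 2851.7751 / 1117.4379 = 2.5521.

2.5521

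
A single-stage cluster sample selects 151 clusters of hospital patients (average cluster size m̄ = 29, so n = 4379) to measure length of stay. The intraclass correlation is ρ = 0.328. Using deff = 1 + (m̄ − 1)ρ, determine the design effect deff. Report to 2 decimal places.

10.18

deff = 1 + (29 − 1)·0.328 = 1 + 9.184 = 10.184.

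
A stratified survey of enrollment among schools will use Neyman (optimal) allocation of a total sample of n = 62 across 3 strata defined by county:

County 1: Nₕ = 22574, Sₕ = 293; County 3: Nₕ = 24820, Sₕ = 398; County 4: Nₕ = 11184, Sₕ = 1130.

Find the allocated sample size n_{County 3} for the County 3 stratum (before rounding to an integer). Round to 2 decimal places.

Neyman allocation: nₕ = n·NₕSₕ / Σⱼ NⱼSⱼ.
Σ NⱼSⱼ = 22574·293 + 24820·398 + 11184·1130 = 2.9130462 × 10^7.
n_{County 3} = 62·24820·398 / (2.9130462 × 10^7) = 21.02.

21.02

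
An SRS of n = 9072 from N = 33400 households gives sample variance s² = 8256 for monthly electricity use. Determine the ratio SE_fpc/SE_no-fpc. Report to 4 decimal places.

0.8535

f = n/N = 9072/33400 = 0.27161677.
SE_no-fpc = √(s²/n) = 0.95396693; SE_fpc = √((1−f)s²/n) = 0.81416662.
Ratio = √(1−f) = 0.85345371.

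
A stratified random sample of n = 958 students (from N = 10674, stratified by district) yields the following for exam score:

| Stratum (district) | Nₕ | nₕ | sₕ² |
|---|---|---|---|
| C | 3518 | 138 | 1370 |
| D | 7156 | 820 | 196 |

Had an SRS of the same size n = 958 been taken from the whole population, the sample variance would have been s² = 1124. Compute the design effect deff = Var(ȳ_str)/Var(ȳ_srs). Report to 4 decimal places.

Var(ȳ_str) = Σ Wₕ²(1−fₕ)sₕ²/nₕ with Wₕ = Nₕ/10674:
  C: (3518/10674)²·(1−138/3518)·1370/138 = 1.0360951
  D: (7156/10674)²·(1−820/7156)·196/820 = 0.095120324
  → Var(ȳ_str) = 1.1312154.
Var(ȳ_srs) = (1 − 958/10674)·1124/958 = 1.0679751.
deff = 1.1312154 / 1.0679751 = 1.0592.

1.0592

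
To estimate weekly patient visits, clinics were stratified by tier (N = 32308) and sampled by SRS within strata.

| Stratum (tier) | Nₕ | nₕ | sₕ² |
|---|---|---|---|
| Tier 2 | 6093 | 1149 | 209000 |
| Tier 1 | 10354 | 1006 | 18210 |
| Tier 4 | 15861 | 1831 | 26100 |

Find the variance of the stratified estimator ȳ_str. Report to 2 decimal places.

Var(ȳ_str) = Σₕ Wₕ²(1 − fₕ)sₕ²/nₕ with Wₕ = Nₕ/N, N = 32308.
Tier 2: Wₕ = 0.18859106; term = 0.18859106²·(1 − 0.18857706)·209000/1149 = 5.2494735.
Tier 1: Wₕ = 0.32047790; term = 0.32047790²·(1 − 0.09716052)·18210/1006 = 1.6784897.
Tier 4: Wₕ = 0.49093104; term = 0.49093104²·(1 − 0.11544039)·26100/1831 = 3.0389269.
Sum = 9.9668901.

9.97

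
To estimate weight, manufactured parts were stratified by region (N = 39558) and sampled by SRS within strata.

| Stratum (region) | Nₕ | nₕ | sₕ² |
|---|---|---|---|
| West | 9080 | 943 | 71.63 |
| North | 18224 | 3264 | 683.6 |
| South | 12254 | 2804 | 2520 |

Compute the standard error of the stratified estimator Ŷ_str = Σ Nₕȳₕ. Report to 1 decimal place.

Var(Ŷ_str) = Σₕ Nₕ²(1 − fₕ)sₕ²/nₕ.
West: 9080²·(1 − 943/9080)·71.63/943 = 5.6122037 × 10^6.
North: 18224²·(1 − 3264/18224)·683.6/3264 = 5.7098829 × 10^7.
South: 12254²·(1 − 2804/12254)·2520/2804 = 1.040716 × 10^8.
Sum = 1.6678263 × 10^8.
SE = √(1.6678263 × 10^8) = 12914.4.

12914.4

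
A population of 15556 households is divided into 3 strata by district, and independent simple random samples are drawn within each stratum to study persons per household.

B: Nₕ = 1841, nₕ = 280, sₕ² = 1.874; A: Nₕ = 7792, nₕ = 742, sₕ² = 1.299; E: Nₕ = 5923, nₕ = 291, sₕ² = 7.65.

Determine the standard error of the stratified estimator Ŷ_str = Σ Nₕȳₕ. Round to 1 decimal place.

996.2

Var(Ŷ_str) = Σₕ Nₕ²(1 − fₕ)sₕ²/nₕ.
B: 1841²·(1 − 280/1841)·1.874/280 = 19233.94.
A: 7792²·(1 − 742/7792)·1.299/742 = 96170.817.
E: 5923²·(1 − 291/5923)·7.65/291 = 876945.95.
Sum = 992350.71.
SE = √(992350.71) = 996.2.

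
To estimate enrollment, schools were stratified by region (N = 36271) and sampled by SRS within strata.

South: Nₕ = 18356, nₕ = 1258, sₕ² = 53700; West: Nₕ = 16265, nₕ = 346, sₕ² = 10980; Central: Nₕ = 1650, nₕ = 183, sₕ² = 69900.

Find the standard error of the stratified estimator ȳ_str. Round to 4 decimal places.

4.1391

Var(ȳ_str) = Σₕ Wₕ²(1 − fₕ)sₕ²/nₕ with Wₕ = Nₕ/N, N = 36271.
South: Wₕ = 0.50607924; term = 0.50607924²·(1 − 0.06853345)·53700/1258 = 10.183521.
West: Wₕ = 0.44842988; term = 0.44842988²·(1 − 0.02127267)·10980/346 = 6.2456412.
Central: Wₕ = 0.04549089; term = 0.04549089²·(1 − 0.11090909)·69900/183 = 0.70278274.
Sum = 17.131945.
SE = √(17.131945) = 4.1391.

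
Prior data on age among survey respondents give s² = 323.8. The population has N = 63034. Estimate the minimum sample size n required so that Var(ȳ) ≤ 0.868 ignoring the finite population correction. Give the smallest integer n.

Without fpc, n₀ = s²/D = 323.8/0.868 = 373.0415.
Rounding up, n = 374.

374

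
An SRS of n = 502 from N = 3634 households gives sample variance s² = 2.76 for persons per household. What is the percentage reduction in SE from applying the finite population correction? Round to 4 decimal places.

7.1636

f = n/N = 502/3634 = 0.13813979.
SE_no-fpc = √(s²/n) = 0.074148553; SE_fpc = √((1−f)s²/n) = 0.068836867.
Ratio = √(1−f) = 0.92836427. Reduction = 100·(1 − 0.92836427) = 7.1636%.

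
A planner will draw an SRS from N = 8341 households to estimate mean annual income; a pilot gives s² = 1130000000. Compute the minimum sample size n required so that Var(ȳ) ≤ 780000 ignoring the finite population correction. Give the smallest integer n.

Without fpc, n₀ = s²/D = 1130000000/780000 = 1448.7179.
Rounding up, n = 1449.

1449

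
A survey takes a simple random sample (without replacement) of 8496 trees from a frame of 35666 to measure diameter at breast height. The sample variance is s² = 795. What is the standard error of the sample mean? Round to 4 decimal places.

Under SRS without replacement, Var(ȳ) = (1 − f)·s²/n with f = n/N = 8496/35666 = 0.23821006.
Var(ȳ) = (1 − 0.23821006)·795/8496 = 0.76178994·0.093573446 = 0.07128331.
SE(ȳ) = √(0.07128331) = 0.2670.

0.2670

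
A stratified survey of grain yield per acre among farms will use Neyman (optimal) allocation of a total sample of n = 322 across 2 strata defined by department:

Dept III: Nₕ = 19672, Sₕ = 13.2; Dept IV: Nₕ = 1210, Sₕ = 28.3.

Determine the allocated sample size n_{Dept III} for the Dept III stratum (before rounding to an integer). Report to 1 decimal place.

Neyman allocation: nₕ = n·NₕSₕ / Σⱼ NⱼSⱼ.
Σ NⱼSⱼ = 19672·13.2 + 1210·28.3 = 293913.4.
n_{Dept III} = 322·19672·13.2 / 293913.4 = 284.5.

284.5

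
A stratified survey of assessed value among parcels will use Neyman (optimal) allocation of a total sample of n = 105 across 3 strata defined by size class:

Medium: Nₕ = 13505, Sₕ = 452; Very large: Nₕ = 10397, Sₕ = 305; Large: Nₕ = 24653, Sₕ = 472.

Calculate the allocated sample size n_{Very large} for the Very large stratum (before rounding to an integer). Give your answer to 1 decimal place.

15.9

Neyman allocation: nₕ = n·NₕSₕ / Σⱼ NⱼSⱼ.
Σ NⱼSⱼ = 13505·452 + 10397·305 + 24653·472 = 2.0911561 × 10^7.
n_{Very large} = 105·10397·305 / (2.0911561 × 10^7) = 15.9.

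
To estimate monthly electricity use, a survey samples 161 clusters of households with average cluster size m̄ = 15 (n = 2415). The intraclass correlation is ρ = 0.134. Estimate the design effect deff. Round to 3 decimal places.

2.876

deff = 1 + (15 − 1)·0.134 = 1 + 1.876 = 2.876.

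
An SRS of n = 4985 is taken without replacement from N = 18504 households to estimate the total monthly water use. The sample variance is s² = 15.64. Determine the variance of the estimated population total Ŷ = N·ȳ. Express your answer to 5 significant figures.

784840

Var(Ŷ) = N²·Var(ȳ) = N²·(1 − n/N)·s²/n.
f = 4985/18504 = 0.26940121; Var(ȳ) = 0.73059879·15.64/4985 = 0.0022921896.
Var(Ŷ) = 18504² · 0.0022921896 = 784841.17.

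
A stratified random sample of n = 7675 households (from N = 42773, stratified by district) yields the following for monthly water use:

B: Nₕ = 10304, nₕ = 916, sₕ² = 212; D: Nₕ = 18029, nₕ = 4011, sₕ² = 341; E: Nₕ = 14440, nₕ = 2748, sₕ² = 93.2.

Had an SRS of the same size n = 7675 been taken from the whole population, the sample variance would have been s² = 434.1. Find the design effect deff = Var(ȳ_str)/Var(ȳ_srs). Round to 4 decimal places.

Var(ȳ_str) = Σ Wₕ²(1−fₕ)sₕ²/nₕ with Wₕ = Nₕ/42773:
  B: (10304/42773)²·(1−916/10304)·212/916 = 0.012237139
  D: (18029/42773)²·(1−4011/18029)·341/4011 = 0.011744107
  E: (14440/42773)²·(1−2748/14440)·93.2/2748 = 0.003129794
  → Var(ȳ_str) = 0.02711104.
Var(ȳ_srs) = (1 − 7675/42773)·434.1/7675 = 0.046411335.
deff = 0.02711104 / 0.046411335 = 0.5841.

0.5841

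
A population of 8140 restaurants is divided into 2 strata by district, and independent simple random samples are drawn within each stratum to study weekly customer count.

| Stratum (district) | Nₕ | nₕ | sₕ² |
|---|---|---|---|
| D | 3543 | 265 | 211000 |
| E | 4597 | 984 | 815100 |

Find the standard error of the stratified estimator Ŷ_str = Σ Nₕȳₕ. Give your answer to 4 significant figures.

151700

Var(Ŷ_str) = Σₕ Nₕ²(1 − fₕ)sₕ²/nₕ.
D: 3543²·(1 − 265/3543)·211000/265 = 9.247337 × 10^9.
E: 4597²·(1 − 984/4597)·815100/984 = 1.3758094 × 10^10.
Sum = 2.3005431 × 10^10.
SE = √(2.3005431 × 10^10) = 151700.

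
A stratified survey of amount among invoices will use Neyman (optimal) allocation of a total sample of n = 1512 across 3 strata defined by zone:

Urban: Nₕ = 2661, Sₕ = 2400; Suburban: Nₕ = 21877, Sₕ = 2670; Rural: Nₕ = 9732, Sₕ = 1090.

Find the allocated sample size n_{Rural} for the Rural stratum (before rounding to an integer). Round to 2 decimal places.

212.70

Neyman allocation: nₕ = n·NₕSₕ / Σⱼ NⱼSⱼ.
Σ NⱼSⱼ = 2661·2400 + 21877·2670 + 9732·1090 = 7.540587 × 10^7.
n_{Rural} = 1512·9732·1090 / (7.540587 × 10^7) = 212.70.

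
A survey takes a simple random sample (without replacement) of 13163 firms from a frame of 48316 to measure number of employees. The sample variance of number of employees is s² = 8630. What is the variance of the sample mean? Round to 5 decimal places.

0.47701

Under SRS without replacement, Var(ȳ) = (1 − f)·s²/n with f = n/N = 13163/48316 = 0.27243563.
Var(ȳ) = (1 − 0.27243563)·8630/13163 = 0.72756437·0.65562562 = 0.47700984.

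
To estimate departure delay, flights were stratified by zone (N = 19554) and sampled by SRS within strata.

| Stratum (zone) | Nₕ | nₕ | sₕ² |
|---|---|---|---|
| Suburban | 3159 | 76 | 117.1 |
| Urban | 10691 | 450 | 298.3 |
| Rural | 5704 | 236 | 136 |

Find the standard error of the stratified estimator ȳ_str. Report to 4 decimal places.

0.5254

Var(ȳ_str) = Σₕ Wₕ²(1 − fₕ)sₕ²/nₕ with Wₕ = Nₕ/N, N = 19554.
Suburban: Wₕ = 0.16155262; term = 0.16155262²·(1 − 0.02405825)·117.1/76 = 0.039245985.
Urban: Wₕ = 0.54674235; term = 0.54674235²·(1 − 0.04209148)·298.3/450 = 0.18981486.
Rural: Wₕ = 0.29170502; term = 0.29170502²·(1 − 0.04137447)·136/236 = 0.047007127.
Sum = 0.27606797.
SE = √(0.27606797) = 0.5254.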